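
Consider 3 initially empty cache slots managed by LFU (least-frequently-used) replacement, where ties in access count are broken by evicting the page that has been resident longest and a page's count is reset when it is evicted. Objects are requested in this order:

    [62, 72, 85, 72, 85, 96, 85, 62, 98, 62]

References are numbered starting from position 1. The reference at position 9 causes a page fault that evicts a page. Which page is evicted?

62

pos 1: 62 -> fault, frames {62}
pos 2: 72 -> fault, frames {62,72}
pos 3: 85 -> fault, frames {62,72,85}
pos 4: 72 -> hit
pos 5: 85 -> hit
pos 6: 96 -> fault, evict 62, frames {72,85,96}
pos 7: 85 -> hit
pos 8: 62 -> fault, evict 96, frames {72,85,62}
pos 9: 98 -> fault, evict 62, frames {72,85,98}
At position 9, page 62 is evicted.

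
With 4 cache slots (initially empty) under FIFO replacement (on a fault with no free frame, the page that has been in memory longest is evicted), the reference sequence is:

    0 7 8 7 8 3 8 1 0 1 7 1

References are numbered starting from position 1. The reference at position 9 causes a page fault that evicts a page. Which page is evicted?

pos 1: 0 -> miss, frames [0]
pos 2: 7 -> miss, frames [0, 7]
pos 3: 8 -> miss, frames [0, 7, 8]
pos 4: 7 -> hit
pos 5: 8 -> hit
pos 6: 3 -> miss, frames [0, 7, 8, 3]
pos 7: 8 -> hit
pos 8: 1 -> miss, evict 0, frames [7, 8, 3, 1]
pos 9: 0 -> miss, evict 7, frames [8, 3, 1, 0]
At position 9, page 7 is evicted.

7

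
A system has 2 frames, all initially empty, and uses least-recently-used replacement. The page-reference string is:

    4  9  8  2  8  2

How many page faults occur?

4

4 -> fault, frames (4)
9 -> fault, frames (4 9)
8 -> fault, evict 4, frames (9 8)
2 -> fault, evict 9, frames (8 2)
8 -> hit
2 -> hit
Page faults: 4.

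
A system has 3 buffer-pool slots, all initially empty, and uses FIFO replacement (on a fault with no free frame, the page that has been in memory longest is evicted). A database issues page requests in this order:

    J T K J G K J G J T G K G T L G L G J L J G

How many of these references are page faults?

J → miss, frames [J]
T → miss, frames [J, T]
K → miss, frames [J, T, K]
J → hit
G → miss, evict J, frames [T, K, G]
K → hit
J → miss, evict T, frames [K, G, J]
G → hit
J → hit
T → miss, evict K, frames [G, J, T]
G → hit
K → miss, evict G, frames [J, T, K]
G → miss, evict J, frames [T, K, G]
T → hit
L → miss, evict T, frames [K, G, L]
G → hit
L → hit
G → hit
J → miss, evict K, frames [G, L, J]
L → hit
J → hit
G → hit
Page faults: 10.

10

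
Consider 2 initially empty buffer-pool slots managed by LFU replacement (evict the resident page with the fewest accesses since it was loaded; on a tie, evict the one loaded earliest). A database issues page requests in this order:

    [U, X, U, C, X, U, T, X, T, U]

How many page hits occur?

U → miss, frames (U)
X → miss, frames (U X)
U → hit
C → miss, evict X, frames (U C)
X → miss, evict C, frames (U X)
U → hit
T → miss, evict X, frames (U T)
X → miss, evict T, frames (U X)
T → miss, evict X, frames (U T)
U → hit
Hits: 3.

3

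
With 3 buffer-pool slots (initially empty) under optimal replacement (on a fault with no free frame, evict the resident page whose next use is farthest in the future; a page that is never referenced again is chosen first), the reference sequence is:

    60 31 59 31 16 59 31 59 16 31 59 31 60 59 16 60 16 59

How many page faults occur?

5

60 → miss, frames {60}
31 → miss, frames {60,31}
59 → miss, frames {60,31,59}
31 → hit
16 → miss, evict 60, frames {31,59,16}
59 → hit
31 → hit
59 → hit
16 → hit
31 → hit
59 → hit
31 → hit
60 → miss, evict 31, frames {59,16,60}
59 → hit
16 → hit
60 → hit
16 → hit
59 → hit
Page faults: 5.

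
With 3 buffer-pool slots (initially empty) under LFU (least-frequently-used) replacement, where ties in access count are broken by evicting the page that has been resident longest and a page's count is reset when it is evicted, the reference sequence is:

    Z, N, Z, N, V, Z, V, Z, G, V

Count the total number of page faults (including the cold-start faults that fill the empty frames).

Z -> miss, frames (Z)
N -> miss, frames (Z N)
Z -> hit
N -> hit
V -> miss, frames (Z N V)
Z -> hit
V -> hit
Z -> hit
G -> miss, evict N, frames (Z V G)
V -> hit
Page faults: 4.

4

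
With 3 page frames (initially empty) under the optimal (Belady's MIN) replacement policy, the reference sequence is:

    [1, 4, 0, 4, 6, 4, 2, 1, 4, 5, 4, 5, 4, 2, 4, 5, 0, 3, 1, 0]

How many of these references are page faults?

9

1: fault, frames (1)
4: fault, frames (1 4)
0: fault, frames (1 4 0)
4: hit
6: fault, evict 0, frames (1 4 6)
4: hit
2: fault, evict 6, frames (1 4 2)
1: hit
4: hit
5: fault, evict 1, frames (4 2 5)
4: hit
5: hit
4: hit
2: hit
4: hit
5: hit
0: fault, evict 5, frames (4 2 0)
3: fault, evict 2, frames (4 0 3)
1: fault, evict 3, frames (4 0 1)
0: hit
Page faults: 9.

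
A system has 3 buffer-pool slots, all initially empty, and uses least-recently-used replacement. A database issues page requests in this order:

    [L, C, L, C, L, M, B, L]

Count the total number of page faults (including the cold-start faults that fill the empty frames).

4

L: fault, frames {L}
C: fault, frames {L,C}
L: hit
C: hit
L: hit
M: fault, frames {C,L,M}
B: fault, evict C, frames {L,M,B}
L: hit
Page faults: 4.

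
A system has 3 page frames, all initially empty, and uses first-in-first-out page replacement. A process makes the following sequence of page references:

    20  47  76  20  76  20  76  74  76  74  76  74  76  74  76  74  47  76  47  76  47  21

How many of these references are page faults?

20 → fault, frames (20)
47 → fault, frames (20 47)
76 → fault, frames (20 47 76)
20 → hit
76 → hit
20 → hit
76 → hit
74 → fault, evict 20, frames (47 76 74)
76 → hit
74 → hit
76 → hit
74 → hit
76 → hit
74 → hit
76 → hit
74 → hit
47 → hit
76 → hit
47 → hit
76 → hit
47 → hit
21 → fault, evict 47, frames (76 74 21)
Page faults: 5.

5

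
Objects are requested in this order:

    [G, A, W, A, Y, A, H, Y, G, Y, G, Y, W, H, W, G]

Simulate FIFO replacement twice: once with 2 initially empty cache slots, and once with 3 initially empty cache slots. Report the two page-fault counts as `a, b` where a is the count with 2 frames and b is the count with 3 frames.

11, 7

2 frames: F F F . F F F F F . . . F F . F → 11 faults.
3 frames: F F F . F . F . F . . . F . . . → 7 faults.
7 < 11: adding a frame reduced faults, as is typical.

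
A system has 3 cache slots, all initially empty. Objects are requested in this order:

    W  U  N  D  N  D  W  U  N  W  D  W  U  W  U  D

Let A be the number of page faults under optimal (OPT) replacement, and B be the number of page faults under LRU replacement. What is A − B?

-3

Under OPT: F F F F . . . F . . F . . . . . → 6 faults.
Under LRU: F F F F . . F F F . F . F . . . → 9 faults.
A − B = 6 − 9 = -3.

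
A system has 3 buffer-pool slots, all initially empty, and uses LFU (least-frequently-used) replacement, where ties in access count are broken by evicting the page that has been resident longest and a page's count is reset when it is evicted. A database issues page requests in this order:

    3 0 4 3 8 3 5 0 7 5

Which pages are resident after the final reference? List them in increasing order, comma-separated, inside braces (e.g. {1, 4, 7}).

3: miss, frames {3}
0: miss, frames {3,0}
4: miss, frames {3,0,4}
3: hit
8: miss, evict 0, frames {3,4,8}
3: hit
5: miss, evict 4, frames {3,8,5}
0: miss, evict 8, frames {3,5,0}
7: miss, evict 5, frames {3,0,7}
5: miss, evict 0, frames {3,7,5}

{3, 5, 7}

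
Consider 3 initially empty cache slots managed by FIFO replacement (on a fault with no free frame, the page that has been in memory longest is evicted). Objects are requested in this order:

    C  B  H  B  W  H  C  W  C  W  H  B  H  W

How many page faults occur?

C → miss, frames {C}
B → miss, frames {C,B}
H → miss, frames {C,B,H}
B → hit
W → miss, evict C, frames {B,H,W}
H → hit
C → miss, evict B, frames {H,W,C}
W → hit
C → hit
W → hit
H → hit
B → miss, evict H, frames {W,C,B}
H → miss, evict W, frames {C,B,H}
W → miss, evict C, frames {B,H,W}
Page faults: 8.

8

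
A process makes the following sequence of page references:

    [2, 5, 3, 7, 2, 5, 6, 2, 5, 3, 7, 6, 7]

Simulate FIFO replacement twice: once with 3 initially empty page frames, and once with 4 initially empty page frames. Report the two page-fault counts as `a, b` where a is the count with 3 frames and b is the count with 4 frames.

9, 10

3 frames: F F F F F F F . . F F . . → 9 faults.
4 frames: F F F F . . F F F F F F . → 10 faults.
10 > 9: adding a frame increased faults — Belady's anomaly.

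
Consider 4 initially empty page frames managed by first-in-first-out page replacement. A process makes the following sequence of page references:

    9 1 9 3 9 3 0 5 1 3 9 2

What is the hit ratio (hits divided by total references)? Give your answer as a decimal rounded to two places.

0.42

9 → fault, frames (9)
1 → fault, frames (9 1)
9 → hit
3 → fault, frames (9 1 3)
9 → hit
3 → hit
0 → fault, frames (9 1 3 0)
5 → fault, evict 9, frames (1 3 0 5)
1 → hit
3 → hit
9 → fault, evict 1, frames (3 0 5 9)
2 → fault, evict 3, frames (0 5 9 2)
Hits: 5 of 12 references → 5/12 = 0.4167.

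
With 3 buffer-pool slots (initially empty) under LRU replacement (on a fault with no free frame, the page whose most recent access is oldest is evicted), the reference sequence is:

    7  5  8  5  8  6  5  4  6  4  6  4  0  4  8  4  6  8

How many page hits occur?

7: miss, frames {7}
5: miss, frames {7,5}
8: miss, frames {7,5,8}
5: hit
8: hit
6: miss, evict 7, frames {5,8,6}
5: hit
4: miss, evict 8, frames {6,5,4}
6: hit
4: hit
6: hit
4: hit
0: miss, evict 5, frames {6,4,0}
4: hit
8: miss, evict 6, frames {0,4,8}
4: hit
6: miss, evict 0, frames {8,4,6}
8: hit
Hits: 10.

10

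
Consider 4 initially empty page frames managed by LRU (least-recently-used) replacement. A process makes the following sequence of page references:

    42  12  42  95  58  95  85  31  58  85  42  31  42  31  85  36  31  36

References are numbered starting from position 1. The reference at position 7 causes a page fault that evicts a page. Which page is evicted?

12

pos 1: 42: miss, frames [42]
pos 2: 12: miss, frames [42, 12]
pos 3: 42: hit
pos 4: 95: miss, frames [12, 42, 95]
pos 5: 58: miss, frames [12, 42, 95, 58]
pos 6: 95: hit
pos 7: 85: miss, evict 12, frames [42, 58, 95, 85]
At position 7, page 12 is evicted.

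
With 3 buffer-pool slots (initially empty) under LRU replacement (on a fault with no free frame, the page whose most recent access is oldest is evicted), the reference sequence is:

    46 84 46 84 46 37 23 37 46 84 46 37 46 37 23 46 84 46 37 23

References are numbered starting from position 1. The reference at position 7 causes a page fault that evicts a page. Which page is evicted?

84

pos 1: 46: miss, frames (46)
pos 2: 84: miss, frames (46 84)
pos 3: 46: hit
pos 4: 84: hit
pos 5: 46: hit
pos 6: 37: miss, frames (84 46 37)
pos 7: 23: miss, evict 84, frames (46 37 23)
At position 7, page 84 is evicted.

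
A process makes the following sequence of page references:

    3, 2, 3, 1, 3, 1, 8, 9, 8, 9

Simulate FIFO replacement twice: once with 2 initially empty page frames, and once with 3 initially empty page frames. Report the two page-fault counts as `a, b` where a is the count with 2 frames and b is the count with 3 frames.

2 frames: F F . F F . F F . . → 6 faults.
3 frames: F F . F . . F F . . → 5 faults.
5 < 6: adding a frame reduced faults, as is typical.

6, 5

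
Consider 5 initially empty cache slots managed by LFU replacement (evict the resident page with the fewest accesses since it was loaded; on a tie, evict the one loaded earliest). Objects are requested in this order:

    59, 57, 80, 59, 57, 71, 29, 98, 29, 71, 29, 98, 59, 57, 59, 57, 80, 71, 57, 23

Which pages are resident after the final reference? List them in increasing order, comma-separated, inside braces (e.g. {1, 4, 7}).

{23, 29, 57, 59, 98}

59 → fault, frames {59}
57 → fault, frames {59,57}
80 → fault, frames {59,57,80}
59 → hit
57 → hit
71 → fault, frames {59,57,80,71}
29 → fault, frames {59,57,80,71,29}
98 → fault, evict 80, frames {59,57,71,29,98}
29 → hit
71 → hit
29 → hit
98 → hit
59 → hit
57 → hit
59 → hit
57 → hit
80 → fault, evict 71, frames {59,57,29,98,80}
71 → fault, evict 80, frames {59,57,29,98,71}
57 → hit
23 → fault, evict 71, frames {59,57,29,98,23}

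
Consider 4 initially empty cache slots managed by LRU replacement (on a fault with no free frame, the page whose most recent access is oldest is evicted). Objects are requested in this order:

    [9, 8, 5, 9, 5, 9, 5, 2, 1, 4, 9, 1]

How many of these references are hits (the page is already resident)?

5

9 → fault, frames {9}
8 → fault, frames {9,8}
5 → fault, frames {9,8,5}
9 → hit
5 → hit
9 → hit
5 → hit
2 → fault, frames {8,9,5,2}
1 → fault, evict 8, frames {9,5,2,1}
4 → fault, evict 9, frames {5,2,1,4}
9 → fault, evict 5, frames {2,1,4,9}
1 → hit
Hits: 5.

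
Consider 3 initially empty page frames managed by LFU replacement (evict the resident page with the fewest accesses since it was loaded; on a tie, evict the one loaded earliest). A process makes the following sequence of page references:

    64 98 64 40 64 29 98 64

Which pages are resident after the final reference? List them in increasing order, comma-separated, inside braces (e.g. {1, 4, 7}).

{29, 64, 98}

64 → miss, frames {64}
98 → miss, frames {64,98}
64 → hit
40 → miss, frames {64,98,40}
64 → hit
29 → miss, evict 98, frames {64,40,29}
98 → miss, evict 40, frames {64,29,98}
64 → hit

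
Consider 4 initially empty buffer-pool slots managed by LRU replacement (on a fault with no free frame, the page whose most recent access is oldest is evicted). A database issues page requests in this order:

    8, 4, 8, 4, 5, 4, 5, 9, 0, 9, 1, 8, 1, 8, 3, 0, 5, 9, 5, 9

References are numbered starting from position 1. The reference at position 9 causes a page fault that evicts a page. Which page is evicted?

8

pos 1: 8 -> fault, frames (8)
pos 2: 4 -> fault, frames (8 4)
pos 3: 8 -> hit
pos 4: 4 -> hit
pos 5: 5 -> fault, frames (8 4 5)
pos 6: 4 -> hit
pos 7: 5 -> hit
pos 8: 9 -> fault, frames (8 4 5 9)
pos 9: 0 -> fault, evict 8, frames (4 5 9 0)
At position 9, page 8 is evicted.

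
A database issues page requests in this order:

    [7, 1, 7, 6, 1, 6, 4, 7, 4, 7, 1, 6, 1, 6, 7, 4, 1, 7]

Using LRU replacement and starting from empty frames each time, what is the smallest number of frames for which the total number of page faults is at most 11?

3

f=1: 18 faults
f=2: 12 faults
f=3: 9 faults
f=4: 4 faults
Smallest f with faults ≤ 11 is 3.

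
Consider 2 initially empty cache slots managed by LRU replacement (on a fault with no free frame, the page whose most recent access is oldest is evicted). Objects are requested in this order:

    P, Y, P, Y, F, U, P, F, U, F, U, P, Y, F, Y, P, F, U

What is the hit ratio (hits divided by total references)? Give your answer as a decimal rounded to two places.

P: fault, frames {P}
Y: fault, frames {P,Y}
P: hit
Y: hit
F: fault, evict P, frames {Y,F}
U: fault, evict Y, frames {F,U}
P: fault, evict F, frames {U,P}
F: fault, evict U, frames {P,F}
U: fault, evict P, frames {F,U}
F: hit
U: hit
P: fault, evict F, frames {U,P}
Y: fault, evict U, frames {P,Y}
F: fault, evict P, frames {Y,F}
Y: hit
P: fault, evict F, frames {Y,P}
F: fault, evict Y, frames {P,F}
U: fault, evict P, frames {F,U}
Hits: 5 of 18 references → 5/18 = 0.2778.

0.28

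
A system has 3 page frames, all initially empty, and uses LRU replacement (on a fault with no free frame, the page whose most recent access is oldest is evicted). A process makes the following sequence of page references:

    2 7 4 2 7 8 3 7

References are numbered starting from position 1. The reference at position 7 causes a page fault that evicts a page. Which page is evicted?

pos 1: 2 → fault, frames [2]
pos 2: 7 → fault, frames [2, 7]
pos 3: 4 → fault, frames [2, 7, 4]
pos 4: 2 → hit
pos 5: 7 → hit
pos 6: 8 → fault, evict 4, frames [2, 7, 8]
pos 7: 3 → fault, evict 2, frames [7, 8, 3]
At position 7, page 2 is evicted.

2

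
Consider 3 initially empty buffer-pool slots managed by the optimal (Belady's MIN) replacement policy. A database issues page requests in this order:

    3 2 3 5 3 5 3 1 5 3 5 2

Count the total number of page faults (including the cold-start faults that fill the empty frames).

5

3 -> miss, frames [3]
2 -> miss, frames [3, 2]
3 -> hit
5 -> miss, frames [3, 2, 5]
3 -> hit
5 -> hit
3 -> hit
1 -> miss, evict 2, frames [3, 5, 1]
5 -> hit
3 -> hit
5 -> hit
2 -> miss, evict 1, frames [3, 5, 2]
Page faults: 5.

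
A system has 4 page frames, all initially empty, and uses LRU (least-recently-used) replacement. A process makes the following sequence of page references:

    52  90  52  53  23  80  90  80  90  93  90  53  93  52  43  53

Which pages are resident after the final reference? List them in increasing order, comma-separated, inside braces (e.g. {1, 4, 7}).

52: fault, frames {52}
90: fault, frames {52,90}
52: hit
53: fault, frames {90,52,53}
23: fault, frames {90,52,53,23}
80: fault, evict 90, frames {52,53,23,80}
90: fault, evict 52, frames {53,23,80,90}
80: hit
90: hit
93: fault, evict 53, frames {23,80,90,93}
90: hit
53: fault, evict 23, frames {80,93,90,53}
93: hit
52: fault, evict 80, frames {90,53,93,52}
43: fault, evict 90, frames {53,93,52,43}
53: hit

{43, 52, 53, 93}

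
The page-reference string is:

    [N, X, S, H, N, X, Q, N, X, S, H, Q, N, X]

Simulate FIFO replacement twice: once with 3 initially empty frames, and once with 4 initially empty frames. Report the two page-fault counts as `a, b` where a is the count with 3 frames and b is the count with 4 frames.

11, 12

3 frames: F F F F F F F . . F F . F F → 11 faults.
4 frames: F F F F . . F F F F F F F F → 12 faults.
12 > 11: adding a frame increased faults — Belady's anomaly.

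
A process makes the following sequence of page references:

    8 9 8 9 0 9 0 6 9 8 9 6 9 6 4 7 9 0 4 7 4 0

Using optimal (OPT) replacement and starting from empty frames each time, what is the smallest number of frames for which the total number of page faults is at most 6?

4

f=1: 22 faults
f=2: 11 faults
f=3: 7 faults
f=4: 6 faults
f=5: 6 faults
f=6: 6 faults
Smallest f with faults ≤ 6 is 4.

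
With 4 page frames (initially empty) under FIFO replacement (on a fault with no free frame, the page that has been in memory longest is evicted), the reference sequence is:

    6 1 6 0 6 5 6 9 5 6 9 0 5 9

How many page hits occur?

6 → fault, frames (6)
1 → fault, frames (6 1)
6 → hit
0 → fault, frames (6 1 0)
6 → hit
5 → fault, frames (6 1 0 5)
6 → hit
9 → fault, evict 6, frames (1 0 5 9)
5 → hit
6 → fault, evict 1, frames (0 5 9 6)
9 → hit
0 → hit
5 → hit
9 → hit
Hits: 8.

8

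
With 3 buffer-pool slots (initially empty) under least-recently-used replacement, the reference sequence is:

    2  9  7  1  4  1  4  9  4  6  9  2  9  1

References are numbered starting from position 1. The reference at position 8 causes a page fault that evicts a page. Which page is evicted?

pos 1: 2: fault, frames (2)
pos 2: 9: fault, frames (2 9)
pos 3: 7: fault, frames (2 9 7)
pos 4: 1: fault, evict 2, frames (9 7 1)
pos 5: 4: fault, evict 9, frames (7 1 4)
pos 6: 1: hit
pos 7: 4: hit
pos 8: 9: fault, evict 7, frames (1 4 9)
At position 8, page 7 is evicted.

7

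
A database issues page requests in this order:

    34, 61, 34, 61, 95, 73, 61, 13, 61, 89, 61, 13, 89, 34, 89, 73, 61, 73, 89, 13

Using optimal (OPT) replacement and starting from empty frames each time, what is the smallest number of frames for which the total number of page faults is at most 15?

2

f=1: 20 faults
f=2: 12 faults
f=3: 9 faults
f=4: 7 faults
f=5: 6 faults
f=6: 6 faults
Smallest f with faults ≤ 15 is 2.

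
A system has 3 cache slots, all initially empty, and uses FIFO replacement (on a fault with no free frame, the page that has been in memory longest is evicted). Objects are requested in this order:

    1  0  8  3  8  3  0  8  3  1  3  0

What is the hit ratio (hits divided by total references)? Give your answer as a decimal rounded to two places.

0.50

1 -> fault, frames [1]
0 -> fault, frames [1, 0]
8 -> fault, frames [1, 0, 8]
3 -> fault, evict 1, frames [0, 8, 3]
8 -> hit
3 -> hit
0 -> hit
8 -> hit
3 -> hit
1 -> fault, evict 0, frames [8, 3, 1]
3 -> hit
0 -> fault, evict 8, frames [3, 1, 0]
Hits: 6 of 12 references → 6/12 = 0.5000.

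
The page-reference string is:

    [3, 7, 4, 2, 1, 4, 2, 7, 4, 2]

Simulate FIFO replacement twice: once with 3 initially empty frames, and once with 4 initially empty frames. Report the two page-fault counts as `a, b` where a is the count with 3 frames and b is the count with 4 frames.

8, 5

3 frames: F F F F F . . F F F → 8 faults.
4 frames: F F F F F . . . . . → 5 faults.
5 < 8: adding a frame reduced faults, as is typical.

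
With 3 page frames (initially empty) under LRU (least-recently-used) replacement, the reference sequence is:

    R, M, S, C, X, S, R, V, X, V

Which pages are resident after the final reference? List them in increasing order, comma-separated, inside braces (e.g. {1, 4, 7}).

{R, V, X}

R -> miss, frames [R]
M -> miss, frames [R, M]
S -> miss, frames [R, M, S]
C -> miss, evict R, frames [M, S, C]
X -> miss, evict M, frames [S, C, X]
S -> hit
R -> miss, evict C, frames [X, S, R]
V -> miss, evict X, frames [S, R, V]
X -> miss, evict S, frames [R, V, X]
V -> hit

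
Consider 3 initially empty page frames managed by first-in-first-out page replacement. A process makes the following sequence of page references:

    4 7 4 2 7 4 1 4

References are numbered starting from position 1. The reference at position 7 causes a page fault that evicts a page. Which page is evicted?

pos 1: 4: fault, frames [4]
pos 2: 7: fault, frames [4, 7]
pos 3: 4: hit
pos 4: 2: fault, frames [4, 7, 2]
pos 5: 7: hit
pos 6: 4: hit
pos 7: 1: fault, evict 4, frames [7, 2, 1]
At position 7, page 4 is evicted.

4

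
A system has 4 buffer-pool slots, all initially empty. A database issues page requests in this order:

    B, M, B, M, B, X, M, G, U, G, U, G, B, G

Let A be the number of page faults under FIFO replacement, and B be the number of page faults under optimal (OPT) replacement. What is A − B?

1

Under FIFO: F F . . . F . F F . . . F . → 6 faults.
Under OPT: F F . . . F . F F . . . . . → 5 faults.
A − B = 6 − 5 = 1.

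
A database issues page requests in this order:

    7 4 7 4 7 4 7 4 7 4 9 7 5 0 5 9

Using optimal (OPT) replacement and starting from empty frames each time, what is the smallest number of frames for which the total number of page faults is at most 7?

2

f=1: 16 faults
f=2: 6 faults
f=3: 5 faults
f=4: 5 faults
f=5: 5 faults
Smallest f with faults ≤ 7 is 2.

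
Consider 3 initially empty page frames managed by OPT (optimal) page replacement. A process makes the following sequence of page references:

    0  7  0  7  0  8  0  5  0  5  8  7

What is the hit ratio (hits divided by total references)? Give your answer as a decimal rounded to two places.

0.58

0 → fault, frames {0}
7 → fault, frames {0,7}
0 → hit
7 → hit
0 → hit
8 → fault, frames {0,7,8}
0 → hit
5 → fault, evict 7, frames {0,8,5}
0 → hit
5 → hit
8 → hit
7 → fault, evict 5, frames {0,8,7}
Hits: 7 of 12 references → 7/12 = 0.5833.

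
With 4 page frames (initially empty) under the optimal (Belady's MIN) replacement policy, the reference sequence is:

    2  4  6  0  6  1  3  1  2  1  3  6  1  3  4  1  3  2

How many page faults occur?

2 -> fault, frames (2)
4 -> fault, frames (2 4)
6 -> fault, frames (2 4 6)
0 -> fault, frames (2 4 6 0)
6 -> hit
1 -> fault, evict 0, frames (2 4 6 1)
3 -> fault, evict 4, frames (2 6 1 3)
1 -> hit
2 -> hit
1 -> hit
3 -> hit
6 -> hit
1 -> hit
3 -> hit
4 -> fault, evict 6, frames (2 1 3 4)
1 -> hit
3 -> hit
2 -> hit
Page faults: 7.

7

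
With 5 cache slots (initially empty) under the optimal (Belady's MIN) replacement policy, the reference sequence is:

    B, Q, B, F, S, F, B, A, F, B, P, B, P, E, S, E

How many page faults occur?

7

B -> miss, frames (B)
Q -> miss, frames (B Q)
B -> hit
F -> miss, frames (B Q F)
S -> miss, frames (B Q F S)
F -> hit
B -> hit
A -> miss, frames (B Q F S A)
F -> hit
B -> hit
P -> miss, evict A, frames (B Q F S P)
B -> hit
P -> hit
E -> miss, evict P, frames (B Q F S E)
S -> hit
E -> hit
Page faults: 7.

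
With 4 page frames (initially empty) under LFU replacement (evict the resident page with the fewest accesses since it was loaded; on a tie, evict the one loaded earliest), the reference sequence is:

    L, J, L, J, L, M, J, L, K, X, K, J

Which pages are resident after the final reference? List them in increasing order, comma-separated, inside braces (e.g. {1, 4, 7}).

{J, K, L, X}

L: fault, frames [L]
J: fault, frames [L, J]
L: hit
J: hit
L: hit
M: fault, frames [L, J, M]
J: hit
L: hit
K: fault, frames [L, J, M, K]
X: fault, evict M, frames [L, J, K, X]
K: hit
J: hit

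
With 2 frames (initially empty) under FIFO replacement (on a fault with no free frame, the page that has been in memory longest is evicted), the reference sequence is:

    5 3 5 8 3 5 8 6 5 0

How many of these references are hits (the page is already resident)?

4

5 → miss, frames [5]
3 → miss, frames [5, 3]
5 → hit
8 → miss, evict 5, frames [3, 8]
3 → hit
5 → miss, evict 3, frames [8, 5]
8 → hit
6 → miss, evict 8, frames [5, 6]
5 → hit
0 → miss, evict 5, frames [6, 0]
Hits: 4.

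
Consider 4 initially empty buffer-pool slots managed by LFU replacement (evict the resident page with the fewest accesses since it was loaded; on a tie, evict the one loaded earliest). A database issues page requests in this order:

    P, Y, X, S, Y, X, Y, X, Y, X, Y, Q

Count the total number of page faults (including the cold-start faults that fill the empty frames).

P -> miss, frames (P)
Y -> miss, frames (P Y)
X -> miss, frames (P Y X)
S -> miss, frames (P Y X S)
Y -> hit
X -> hit
Y -> hit
X -> hit
Y -> hit
X -> hit
Y -> hit
Q -> miss, evict P, frames (Y X S Q)
Page faults: 5.

5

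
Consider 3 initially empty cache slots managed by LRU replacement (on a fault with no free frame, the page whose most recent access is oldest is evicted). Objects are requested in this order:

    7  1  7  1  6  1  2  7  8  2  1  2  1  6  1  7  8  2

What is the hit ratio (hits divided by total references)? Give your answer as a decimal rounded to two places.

7 -> miss, frames (7)
1 -> miss, frames (7 1)
7 -> hit
1 -> hit
6 -> miss, frames (7 1 6)
1 -> hit
2 -> miss, evict 7, frames (6 1 2)
7 -> miss, evict 6, frames (1 2 7)
8 -> miss, evict 1, frames (2 7 8)
2 -> hit
1 -> miss, evict 7, frames (8 2 1)
2 -> hit
1 -> hit
6 -> miss, evict 8, frames (2 1 6)
1 -> hit
7 -> miss, evict 2, frames (6 1 7)
8 -> miss, evict 6, frames (1 7 8)
2 -> miss, evict 1, frames (7 8 2)
Hits: 7 of 18 references → 7/18 = 0.3889.

0.39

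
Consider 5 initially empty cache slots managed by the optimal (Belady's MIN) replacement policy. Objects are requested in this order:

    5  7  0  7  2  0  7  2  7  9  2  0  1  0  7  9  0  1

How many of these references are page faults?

5: fault, frames [5]
7: fault, frames [5, 7]
0: fault, frames [5, 7, 0]
7: hit
2: fault, frames [5, 7, 0, 2]
0: hit
7: hit
2: hit
7: hit
9: fault, frames [5, 7, 0, 2, 9]
2: hit
0: hit
1: fault, evict 2, frames [5, 7, 0, 9, 1]
0: hit
7: hit
9: hit
0: hit
1: hit
Page faults: 6.

6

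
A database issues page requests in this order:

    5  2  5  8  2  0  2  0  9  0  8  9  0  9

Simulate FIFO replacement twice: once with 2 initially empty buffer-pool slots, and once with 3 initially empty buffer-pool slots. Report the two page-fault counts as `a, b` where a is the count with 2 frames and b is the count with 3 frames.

2 frames: F F . F . F F . F F F F F . → 10 faults.
3 frames: F F . F . F . . F . . . . . → 5 faults.
5 < 10: adding a frame reduced faults, as is typical.

10, 5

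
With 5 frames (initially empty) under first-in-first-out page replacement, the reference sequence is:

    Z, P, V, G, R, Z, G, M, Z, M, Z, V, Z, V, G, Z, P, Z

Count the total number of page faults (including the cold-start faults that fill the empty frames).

Z → fault, frames [Z]
P → fault, frames [Z, P]
V → fault, frames [Z, P, V]
G → fault, frames [Z, P, V, G]
R → fault, frames [Z, P, V, G, R]
Z → hit
G → hit
M → fault, evict Z, frames [P, V, G, R, M]
Z → fault, evict P, frames [V, G, R, M, Z]
M → hit
Z → hit
V → hit
Z → hit
V → hit
G → hit
Z → hit
P → fault, evict V, frames [G, R, M, Z, P]
Z → hit
Page faults: 8.

8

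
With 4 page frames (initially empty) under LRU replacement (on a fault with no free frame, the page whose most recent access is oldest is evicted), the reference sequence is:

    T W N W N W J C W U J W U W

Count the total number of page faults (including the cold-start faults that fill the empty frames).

6

T: miss, frames {T}
W: miss, frames {T,W}
N: miss, frames {T,W,N}
W: hit
N: hit
W: hit
J: miss, frames {T,N,W,J}
C: miss, evict T, frames {N,W,J,C}
W: hit
U: miss, evict N, frames {J,C,W,U}
J: hit
W: hit
U: hit
W: hit
Page faults: 6.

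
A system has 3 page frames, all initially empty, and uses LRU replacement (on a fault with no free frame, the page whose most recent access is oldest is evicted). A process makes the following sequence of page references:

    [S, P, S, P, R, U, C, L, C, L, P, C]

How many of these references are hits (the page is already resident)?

5

S -> fault, frames (S)
P -> fault, frames (S P)
S -> hit
P -> hit
R -> fault, frames (S P R)
U -> fault, evict S, frames (P R U)
C -> fault, evict P, frames (R U C)
L -> fault, evict R, frames (U C L)
C -> hit
L -> hit
P -> fault, evict U, frames (C L P)
C -> hit
Hits: 5.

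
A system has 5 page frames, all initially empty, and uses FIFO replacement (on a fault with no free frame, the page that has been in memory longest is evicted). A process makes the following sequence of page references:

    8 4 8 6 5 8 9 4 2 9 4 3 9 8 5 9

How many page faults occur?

8 -> miss, frames [8]
4 -> miss, frames [8, 4]
8 -> hit
6 -> miss, frames [8, 4, 6]
5 -> miss, frames [8, 4, 6, 5]
8 -> hit
9 -> miss, frames [8, 4, 6, 5, 9]
4 -> hit
2 -> miss, evict 8, frames [4, 6, 5, 9, 2]
9 -> hit
4 -> hit
3 -> miss, evict 4, frames [6, 5, 9, 2, 3]
9 -> hit
8 -> miss, evict 6, frames [5, 9, 2, 3, 8]
5 -> hit
9 -> hit
Page faults: 8.

8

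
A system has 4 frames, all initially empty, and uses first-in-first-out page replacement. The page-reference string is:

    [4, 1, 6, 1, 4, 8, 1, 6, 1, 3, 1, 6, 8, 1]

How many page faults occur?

4 -> miss, frames [4]
1 -> miss, frames [4, 1]
6 -> miss, frames [4, 1, 6]
1 -> hit
4 -> hit
8 -> miss, frames [4, 1, 6, 8]
1 -> hit
6 -> hit
1 -> hit
3 -> miss, evict 4, frames [1, 6, 8, 3]
1 -> hit
6 -> hit
8 -> hit
1 -> hit
Page faults: 5.

5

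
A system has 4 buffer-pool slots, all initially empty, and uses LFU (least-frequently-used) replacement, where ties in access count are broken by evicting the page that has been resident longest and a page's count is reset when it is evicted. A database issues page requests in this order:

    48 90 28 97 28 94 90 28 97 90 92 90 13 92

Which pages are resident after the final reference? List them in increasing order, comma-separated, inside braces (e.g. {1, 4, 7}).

{28, 90, 92, 97}

48 -> fault, frames [48]
90 -> fault, frames [48, 90]
28 -> fault, frames [48, 90, 28]
97 -> fault, frames [48, 90, 28, 97]
28 -> hit
94 -> fault, evict 48, frames [90, 28, 97, 94]
90 -> hit
28 -> hit
97 -> hit
90 -> hit
92 -> fault, evict 94, frames [90, 28, 97, 92]
90 -> hit
13 -> fault, evict 92, frames [90, 28, 97, 13]
92 -> fault, evict 13, frames [90, 28, 97, 92]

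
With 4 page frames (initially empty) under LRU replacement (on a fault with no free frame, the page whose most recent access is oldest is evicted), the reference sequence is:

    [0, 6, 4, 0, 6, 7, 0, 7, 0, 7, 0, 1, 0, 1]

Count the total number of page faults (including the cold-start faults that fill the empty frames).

5

0: fault, frames (0)
6: fault, frames (0 6)
4: fault, frames (0 6 4)
0: hit
6: hit
7: fault, frames (4 0 6 7)
0: hit
7: hit
0: hit
7: hit
0: hit
1: fault, evict 4, frames (6 7 0 1)
0: hit
1: hit
Page faults: 5.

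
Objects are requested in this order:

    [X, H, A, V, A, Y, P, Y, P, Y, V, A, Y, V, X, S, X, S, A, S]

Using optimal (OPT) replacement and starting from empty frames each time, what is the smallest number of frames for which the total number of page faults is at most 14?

2

f=1: 20 faults
f=2: 12 faults
f=3: 9 faults
f=4: 8 faults
f=5: 7 faults
f=6: 7 faults
f=7: 7 faults
Smallest f with faults ≤ 14 is 2.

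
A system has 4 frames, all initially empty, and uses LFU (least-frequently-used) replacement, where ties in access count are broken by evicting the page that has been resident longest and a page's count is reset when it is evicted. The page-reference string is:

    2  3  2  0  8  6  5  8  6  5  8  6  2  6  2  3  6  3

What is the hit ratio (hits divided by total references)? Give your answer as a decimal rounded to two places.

2: fault, frames (2)
3: fault, frames (2 3)
2: hit
0: fault, frames (2 3 0)
8: fault, frames (2 3 0 8)
6: fault, evict 3, frames (2 0 8 6)
5: fault, evict 0, frames (2 8 6 5)
8: hit
6: hit
5: hit
8: hit
6: hit
2: hit
6: hit
2: hit
3: fault, evict 5, frames (2 8 6 3)
6: hit
3: hit
Hits: 11 of 18 references → 11/18 = 0.6111.

0.61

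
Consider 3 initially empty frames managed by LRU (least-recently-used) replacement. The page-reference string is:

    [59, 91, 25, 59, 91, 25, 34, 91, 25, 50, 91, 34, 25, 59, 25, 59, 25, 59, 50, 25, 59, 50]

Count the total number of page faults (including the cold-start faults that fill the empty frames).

9

59: fault, frames [59]
91: fault, frames [59, 91]
25: fault, frames [59, 91, 25]
59: hit
91: hit
25: hit
34: fault, evict 59, frames [91, 25, 34]
91: hit
25: hit
50: fault, evict 34, frames [91, 25, 50]
91: hit
34: fault, evict 25, frames [50, 91, 34]
25: fault, evict 50, frames [91, 34, 25]
59: fault, evict 91, frames [34, 25, 59]
25: hit
59: hit
25: hit
59: hit
50: fault, evict 34, frames [25, 59, 50]
25: hit
59: hit
50: hit
Page faults: 9.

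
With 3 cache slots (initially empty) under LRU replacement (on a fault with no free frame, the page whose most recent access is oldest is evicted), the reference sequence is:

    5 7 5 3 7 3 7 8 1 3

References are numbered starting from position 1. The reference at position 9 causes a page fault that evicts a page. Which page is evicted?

3

pos 1: 5 → miss, frames {5}
pos 2: 7 → miss, frames {5,7}
pos 3: 5 → hit
pos 4: 3 → miss, frames {7,5,3}
pos 5: 7 → hit
pos 6: 3 → hit
pos 7: 7 → hit
pos 8: 8 → miss, evict 5, frames {3,7,8}
pos 9: 1 → miss, evict 3, frames {7,8,1}
At position 9, page 3 is evicted.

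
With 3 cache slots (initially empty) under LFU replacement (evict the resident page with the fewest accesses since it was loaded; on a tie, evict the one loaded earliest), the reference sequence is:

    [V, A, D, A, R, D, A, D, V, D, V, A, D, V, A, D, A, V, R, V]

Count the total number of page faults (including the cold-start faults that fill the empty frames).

V -> fault, frames (V)
A -> fault, frames (V A)
D -> fault, frames (V A D)
A -> hit
R -> fault, evict V, frames (A D R)
D -> hit
A -> hit
D -> hit
V -> fault, evict R, frames (A D V)
D -> hit
V -> hit
A -> hit
D -> hit
V -> hit
A -> hit
D -> hit
A -> hit
V -> hit
R -> fault, evict V, frames (A D R)
V -> fault, evict R, frames (A D V)
Page faults: 7.

7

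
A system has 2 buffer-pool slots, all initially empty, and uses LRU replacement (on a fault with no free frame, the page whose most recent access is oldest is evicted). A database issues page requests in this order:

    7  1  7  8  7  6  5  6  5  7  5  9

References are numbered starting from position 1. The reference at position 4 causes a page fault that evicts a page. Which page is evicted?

pos 1: 7: fault, frames (7)
pos 2: 1: fault, frames (7 1)
pos 3: 7: hit
pos 4: 8: fault, evict 1, frames (7 8)
At position 4, page 1 is evicted.

1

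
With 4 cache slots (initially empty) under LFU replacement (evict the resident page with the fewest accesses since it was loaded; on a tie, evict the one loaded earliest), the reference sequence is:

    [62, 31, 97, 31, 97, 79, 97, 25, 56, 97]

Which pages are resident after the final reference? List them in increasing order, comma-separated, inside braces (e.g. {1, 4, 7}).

62 → fault, frames [62]
31 → fault, frames [62, 31]
97 → fault, frames [62, 31, 97]
31 → hit
97 → hit
79 → fault, frames [62, 31, 97, 79]
97 → hit
25 → fault, evict 62, frames [31, 97, 79, 25]
56 → fault, evict 79, frames [31, 97, 25, 56]
97 → hit

{25, 31, 56, 97}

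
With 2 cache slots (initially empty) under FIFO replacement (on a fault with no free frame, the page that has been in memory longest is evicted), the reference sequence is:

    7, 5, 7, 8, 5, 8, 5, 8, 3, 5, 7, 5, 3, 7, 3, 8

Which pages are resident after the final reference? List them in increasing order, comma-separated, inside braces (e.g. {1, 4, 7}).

7 → miss, frames (7)
5 → miss, frames (7 5)
7 → hit
8 → miss, evict 7, frames (5 8)
5 → hit
8 → hit
5 → hit
8 → hit
3 → miss, evict 5, frames (8 3)
5 → miss, evict 8, frames (3 5)
7 → miss, evict 3, frames (5 7)
5 → hit
3 → miss, evict 5, frames (7 3)
7 → hit
3 → hit
8 → miss, evict 7, frames (3 8)

{3, 8}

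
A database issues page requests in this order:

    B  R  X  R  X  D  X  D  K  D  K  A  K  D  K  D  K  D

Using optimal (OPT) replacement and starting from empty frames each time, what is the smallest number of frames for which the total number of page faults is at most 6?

f=1: 18 faults
f=2: 7 faults
f=3: 6 faults
f=4: 6 faults
f=5: 6 faults
f=6: 6 faults
Smallest f with faults ≤ 6 is 3.

3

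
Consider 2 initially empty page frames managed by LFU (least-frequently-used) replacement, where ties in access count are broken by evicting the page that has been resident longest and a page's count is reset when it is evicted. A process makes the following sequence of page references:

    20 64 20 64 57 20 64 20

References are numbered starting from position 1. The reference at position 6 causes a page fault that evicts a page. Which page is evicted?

57

pos 1: 20 → miss, frames [20]
pos 2: 64 → miss, frames [20, 64]
pos 3: 20 → hit
pos 4: 64 → hit
pos 5: 57 → miss, evict 20, frames [64, 57]
pos 6: 20 → miss, evict 57, frames [64, 20]
At position 6, page 57 is evicted.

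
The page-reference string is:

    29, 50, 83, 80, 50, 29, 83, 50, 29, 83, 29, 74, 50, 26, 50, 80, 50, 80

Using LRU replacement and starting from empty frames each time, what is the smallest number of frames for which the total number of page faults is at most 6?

6

f=1: 18 faults
f=2: 14 faults
f=3: 10 faults
f=4: 7 faults
f=5: 7 faults
f=6: 6 faults
Smallest f with faults ≤ 6 is 6.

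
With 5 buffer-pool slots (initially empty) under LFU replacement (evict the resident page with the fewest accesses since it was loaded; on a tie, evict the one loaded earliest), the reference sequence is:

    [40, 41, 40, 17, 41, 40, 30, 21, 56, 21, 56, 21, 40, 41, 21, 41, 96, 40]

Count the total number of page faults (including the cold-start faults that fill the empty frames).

7

40 → fault, frames [40]
41 → fault, frames [40, 41]
40 → hit
17 → fault, frames [40, 41, 17]
41 → hit
40 → hit
30 → fault, frames [40, 41, 17, 30]
21 → fault, frames [40, 41, 17, 30, 21]
56 → fault, evict 17, frames [40, 41, 30, 21, 56]
21 → hit
56 → hit
21 → hit
40 → hit
41 → hit
21 → hit
41 → hit
96 → fault, evict 30, frames [40, 41, 21, 56, 96]
40 → hit
Page faults: 7.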